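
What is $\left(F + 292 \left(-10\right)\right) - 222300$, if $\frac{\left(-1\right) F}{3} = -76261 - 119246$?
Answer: $361301$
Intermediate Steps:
$F = 586521$ ($F = - 3 \left(-76261 - 119246\right) = \left(-3\right) \left(-195507\right) = 586521$)
$\left(F + 292 \left(-10\right)\right) - 222300 = \left(586521 + 292 \left(-10\right)\right) - 222300 = \left(586521 - 2920\right) - 222300 = 583601 - 222300 = 361301$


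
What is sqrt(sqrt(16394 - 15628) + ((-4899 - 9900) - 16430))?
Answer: sqrt(-31229 + sqrt(766)) ≈ 176.64*I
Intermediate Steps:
sqrt(sqrt(16394 - 15628) + ((-4899 - 9900) - 16430)) = sqrt(sqrt(766) + (-14799 - 16430)) = sqrt(sqrt(766) - 31229) = sqrt(-31229 + sqrt(766))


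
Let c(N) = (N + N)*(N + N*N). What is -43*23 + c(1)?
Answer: -985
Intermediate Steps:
c(N) = 2*N*(N + N²) (c(N) = (2*N)*(N + N²) = 2*N*(N + N²))
-43*23 + c(1) = -43*23 + 2*1²*(1 + 1) = -989 + 2*1*2 = -989 + 4 = -985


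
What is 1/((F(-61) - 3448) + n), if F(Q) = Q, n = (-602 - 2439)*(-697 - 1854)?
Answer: 1/7754082 ≈ 1.2896e-7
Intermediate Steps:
n = 7757591 (n = -3041*(-2551) = 7757591)
1/((F(-61) - 3448) + n) = 1/((-61 - 3448) + 7757591) = 1/(-3509 + 7757591) = 1/7754082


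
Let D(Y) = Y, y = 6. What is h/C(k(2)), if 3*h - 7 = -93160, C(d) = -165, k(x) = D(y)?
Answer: 31051/165 ≈ 188.19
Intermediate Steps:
k(x) = 6
h = -31051 (h = 7/3 + (1/3)*(-93160) = 7/3 - 93160/3 = -31051)
h/C(k(2)) = -31051/(-165) = -31051*(-1/165) = 31051/165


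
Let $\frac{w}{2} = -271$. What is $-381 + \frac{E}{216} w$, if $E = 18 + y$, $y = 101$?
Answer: $- \frac{73397}{108} \approx -679.6$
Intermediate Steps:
$w = -542$ ($w = 2 \left(-271\right) = -542$)
$E = 119$ ($E = 18 + 101 = 119$)
$-381 + \frac{E}{216} w = -381 + \frac{119}{216} \left(-542\right) = -381 - \frac{32249}{108} = - \frac{73397}{108}$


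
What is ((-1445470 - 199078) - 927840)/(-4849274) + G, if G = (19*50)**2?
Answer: 2188236178694/2424637 ≈ 9.0250e+5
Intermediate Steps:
G = 902500 (G = 950**2 = 902500)
((-1445470 - 199078) - 927840)/(-4849274) + G = ((-1445470 - 199078) - 927840)/(-4849274) + 902500 = (-1644548 - 927840)*(-1/4849274) + 902500 = -2572388*(-1/4849274) + 902500 = 1286194/2424637 + 902500 = 2188236178694/2424637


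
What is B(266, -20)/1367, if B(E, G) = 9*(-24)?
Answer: -216/1367 ≈ -0.15801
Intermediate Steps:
B(E, G) = -216
B(266, -20)/1367 = -216/1367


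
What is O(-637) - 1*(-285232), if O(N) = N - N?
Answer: 285232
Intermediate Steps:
O(N) = 0
O(-637) - 1*(-285232) = 0 - 1*(-285232) = 0 + 285232 = 285232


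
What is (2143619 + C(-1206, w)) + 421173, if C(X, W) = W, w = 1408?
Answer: 2566200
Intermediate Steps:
(2143619 + C(-1206, w)) + 421173 = (2143619 + 1408) + 421173 = 2145027 + 421173 = 2566200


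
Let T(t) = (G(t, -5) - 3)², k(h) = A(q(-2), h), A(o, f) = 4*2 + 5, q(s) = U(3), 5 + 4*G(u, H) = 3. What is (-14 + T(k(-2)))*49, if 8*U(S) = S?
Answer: -343/4 ≈ -85.750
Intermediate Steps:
U(S) = S/8
G(u, H) = -½ (G(u, H) = -5/4 + (¼)*3 = -5/4 + ¾ = -½)
q(s) = 3/8 (q(s) = (⅛)*3 = 3/8)
A(o, f) = 13 (A(o, f) = 8 + 5 = 13)
k(h) = 13
T(t) = 49/4 (T(t) = (-½ - 3)² = (-7/2)² = 49/4)
(-14 + T(k(-2)))*49 = (-14 + 49/4)*49 = -7/4*49 = -343/4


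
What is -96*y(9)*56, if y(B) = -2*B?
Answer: 96768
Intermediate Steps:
-96*y(9)*56 = -(-192)*9*56 = -96*(-18)*56 = 1728*56 = 96768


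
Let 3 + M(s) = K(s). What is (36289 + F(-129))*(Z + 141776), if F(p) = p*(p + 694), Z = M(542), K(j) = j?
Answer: -5208159740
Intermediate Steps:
M(s) = -3 + s
Z = 539 (Z = -3 + 542 = 539)
F(p) = p*(694 + p)
(36289 + F(-129))*(Z + 141776) = (36289 - 129*(694 - 129))*(539 + 141776) = (36289 - 129*565)*142315 = (36289 - 72885)*142315 = -36596*142315 = -5208159740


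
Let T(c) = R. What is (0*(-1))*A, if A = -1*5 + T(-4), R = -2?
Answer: 0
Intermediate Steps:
T(c) = -2
A = -7 (A = -1*5 - 2 = -5 - 2 = -7)
(0*(-1))*A = (0*(-1))*(-7) = 0*(-7) = 0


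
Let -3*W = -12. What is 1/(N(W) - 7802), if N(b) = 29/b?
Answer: -4/31179 ≈ -0.00012829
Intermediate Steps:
W = 4 (W = -1/3*(-12) = 4)
1/(N(W) - 7802) = 1/(29/4 - 7802) = 1/(-31179/4) = -4/31179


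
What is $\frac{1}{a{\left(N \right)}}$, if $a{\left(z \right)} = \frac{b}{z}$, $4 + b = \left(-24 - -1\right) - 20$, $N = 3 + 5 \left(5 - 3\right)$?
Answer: $- \frac{13}{47} \approx -0.2766$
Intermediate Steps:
$N = 13$ ($N = 3 + 5 \left(5 - 3\right) = 3 + 5 \cdot 2 = 3 + 10 = 13$)
$b = -47$ ($b = -4 - 43 = -47$)
$a{\left(z \right)} = - \frac{47}{z}$
$\frac{1}{a{\left(N \right)}} = \frac{1}{\left(-47\right) \frac{1}{13}} = \frac{1}{- \frac{47}{13}} = - \frac{13}{47}$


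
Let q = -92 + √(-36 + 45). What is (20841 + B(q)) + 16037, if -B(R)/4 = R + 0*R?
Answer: 37234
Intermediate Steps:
q = -89 (q = -92 + √9 = -92 + 3 = -89)
B(R) = -4*R (B(R) = -4*(R + 0*R) = -4*(R + 0) = -4*R)
(20841 + B(q)) + 16037 = (20841 - 4*(-89)) + 16037 = (20841 + 356) + 16037 = 21197 + 16037 = 37234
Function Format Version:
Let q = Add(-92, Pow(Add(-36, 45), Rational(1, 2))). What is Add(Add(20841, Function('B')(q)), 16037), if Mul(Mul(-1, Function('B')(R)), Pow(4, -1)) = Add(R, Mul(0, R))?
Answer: 37234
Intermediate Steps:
q = -89 (q = Add(-92, Pow(9, Rational(1, 2))) = Add(-92, 3) = -89)
Function('B')(R) = Mul(-4, R) (Function('B')(R) = Mul(-4, Add(R, Mul(0, R))) = Mul(-4, Add(R, 0)) = Mul(-4, R))
Add(Add(20841, Function('B')(q)), 16037) = Add(Add(20841, Mul(-4, -89)), 16037) = Add(Add(20841, 356), 16037) = Add(21197, 16037) = 37234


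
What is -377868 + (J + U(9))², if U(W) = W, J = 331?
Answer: -262268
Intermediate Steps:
-377868 + (J + U(9))² = -377868 + (331 + 9)² = -377868 + 340² = -377868 + 115600 = -262268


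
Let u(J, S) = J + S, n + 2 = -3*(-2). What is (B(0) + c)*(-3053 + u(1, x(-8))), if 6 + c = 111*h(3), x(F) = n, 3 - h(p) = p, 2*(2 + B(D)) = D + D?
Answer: 24384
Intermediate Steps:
B(D) = -2 + D (B(D) = -2 + (D + D)/2 = -2 + (2*D)/2 = -2 + D)
h(p) = 3 - p
n = 4 (n = -2 - 3*(-2) = -2 + 6 = 4)
x(F) = 4
c = -6 (c = -6 + 111*(3 - 1*3) = -6 + 111*(3 - 3) = -6 + 111*0 = -6 + 0 = -6)
(B(0) + c)*(-3053 + u(1, x(-8))) = ((-2 + 0) - 6)*(-3053 + (1 + 4)) = (-2 - 6)*(-3053 + 5) = -8*(-3048) = 24384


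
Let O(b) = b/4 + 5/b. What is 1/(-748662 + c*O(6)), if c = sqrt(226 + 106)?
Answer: -3368979/2522226547964 - 21*sqrt(83)/2522226547964 ≈ -1.3358e-6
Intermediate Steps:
O(b) = 5/b + b/4 (O(b) = b*(1/4) + 5/b = b/4 + 5/b = 5/b + b/4)
c = 2*sqrt(83) (c = sqrt(332) = 2*sqrt(83) ≈ 18.221)
1/(-748662 + c*O(6)) = 1/(-748662 + (2*sqrt(83))*(5/6 + (1/4)*6)) = 1/(-748662 + (2*sqrt(83))*(5*(1/6) + 3/2)) = 1/(-748662 + (2*sqrt(83))*(5/6 + 3/2)) = 1/(-748662 + (2*sqrt(83))*(7/3)) = 1/(-748662 + 14*sqrt(83)/3)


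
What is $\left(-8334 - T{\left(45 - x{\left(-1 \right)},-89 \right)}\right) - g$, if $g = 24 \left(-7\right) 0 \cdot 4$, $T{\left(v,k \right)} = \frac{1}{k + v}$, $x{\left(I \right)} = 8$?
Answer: $- \frac{433367}{52} \approx -8334.0$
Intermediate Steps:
$g = 0$ ($g = \left(-168\right) 0 = 0$)
$\left(-8334 - T{\left(45 - x{\left(-1 \right)},-89 \right)}\right) - g = \left(-8334 - \frac{1}{-89 + \left(45 - 8\right)}\right) - 0 = \left(-8334 - \frac{1}{-89 + \left(45 - 8\right)}\right) + 0 = \left(-8334 - \frac{1}{-89 + 37}\right) + 0 = \left(-8334 - \frac{1}{-52}\right) + 0 = \left(-8334 - - \frac{1}{52}\right) + 0 = \left(-8334 + \frac{1}{52}\right) + 0 = - \frac{433367}{52} + 0 = - \frac{433367}{52}$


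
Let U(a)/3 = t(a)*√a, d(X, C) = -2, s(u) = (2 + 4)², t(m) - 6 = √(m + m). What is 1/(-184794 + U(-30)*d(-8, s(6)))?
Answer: 1/(6*(-30799 + 30*√2 - 6*I*√30)) ≈ -5.4189e-6 + 5.7901e-9*I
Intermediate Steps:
t(m) = 6 + √2*√m (t(m) = 6 + √(m + m) = 6 + √(2*m) = 6 + √2*√m)
s(u) = 36 (s(u) = 6² = 36)
U(a) = 3*√a*(6 + √2*√a) (U(a) = 3*((6 + √2*√a)*√a) = 3*(√a*(6 + √2*√a)) = 3*√a*(6 + √2*√a))
1/(-184794 + U(-30)*d(-8, s(6))) = 1/(-184794 + (18*√(-30) + 3*(-30)*√2)*(-2)) = 1/(-184794 + (18*(I*√30) - 90*√2)*(-2)) = 1/(-184794 + (18*I*√30 - 90*√2)*(-2)) = 1/(-184794 + (-90*√2 + 18*I*√30)*(-2)) = 1/(-184794 + (180*√2 - 36*I*√30)) = 1/(-184794 + 180*√2 - 36*I*√30)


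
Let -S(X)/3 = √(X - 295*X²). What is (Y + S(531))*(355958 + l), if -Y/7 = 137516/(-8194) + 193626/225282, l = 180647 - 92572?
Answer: 7613432610792309/153830059 - 7992594*I*√2310499 ≈ 4.9492e+7 - 1.2149e+10*I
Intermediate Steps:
l = 88075
Y = 17146096373/153830059 (Y = -7*(137516/(-8194) + 193626/225282) = -7*(137516*(-1/8194) + 193626*(1/225282)) = -7*(-68758/4097 + 32271/37547) = -7*(-2449442339/153830059) = 17146096373/153830059 ≈ 111.46)
S(X) = -3*√(X - 295*X²)
(Y + S(531))*(355958 + l) = (17146096373/153830059 - 3*3*I*√59*√(-1 + 295*531))*(355958 + 88075) = (17146096373/153830059 - 3*3*I*√59*√(-1 + 156645))*444033 = (17146096373/153830059 - 3*6*I*√2310499)*444033 = (17146096373/153830059 - 18*I*√2310499)*444033 = 7613432610792309/153830059 - 7992594*I*√2310499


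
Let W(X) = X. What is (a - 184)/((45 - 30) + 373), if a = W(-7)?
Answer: -191/388 ≈ -0.49227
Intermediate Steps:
a = -7
(a - 184)/((45 - 30) + 373) = (-7 - 184)/((45 - 30) + 373) = -191/(15 + 373) = -191/388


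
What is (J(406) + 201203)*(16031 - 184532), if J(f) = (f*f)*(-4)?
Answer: 77197216641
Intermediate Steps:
J(f) = -4*f² (J(f) = f²*(-4) = -4*f²)
(J(406) + 201203)*(16031 - 184532) = (-4*406² + 201203)*(16031 - 184532) = (-4*164836 + 201203)*(-168501) = (-659344 + 201203)*(-168501) = -458141*(-168501) = 77197216641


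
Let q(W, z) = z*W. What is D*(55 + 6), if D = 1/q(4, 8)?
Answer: 61/32 ≈ 1.9063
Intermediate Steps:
q(W, z) = W*z
D = 1/32 (D = 1/(4*8) = 1/32 ≈ 0.031250)
D*(55 + 6) = (55 + 6)/32 = (1/32)*61 = 61/32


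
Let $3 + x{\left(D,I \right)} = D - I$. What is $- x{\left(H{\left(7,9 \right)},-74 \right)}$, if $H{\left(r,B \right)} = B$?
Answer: $-80$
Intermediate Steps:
$x{\left(D,I \right)} = -3 + D - I$ ($x{\left(D,I \right)} = -3 + \left(D - I\right) = -3 + D - I$)
$- x{\left(H{\left(7,9 \right)},-74 \right)} = - (-3 + 9 - -74) = - (-3 + 9 + 74) = \left(-1\right) 80 = -80$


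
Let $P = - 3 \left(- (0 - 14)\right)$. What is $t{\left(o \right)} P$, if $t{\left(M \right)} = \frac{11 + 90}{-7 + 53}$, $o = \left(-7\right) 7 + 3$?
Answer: $- \frac{2121}{23} \approx -92.217$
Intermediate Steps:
$o = -46$ ($o = -49 + 3 = -46$)
$t{\left(M \right)} = \frac{101}{46}$
$P = -42$ ($P = - 3 \left(- (0 - 14)\right) = - 3 \left(\left(-1\right) \left(-14\right)\right) = \left(-3\right) 14 = -42$)
$t{\left(o \right)} P = \frac{101}{46} \left(-42\right) = - \frac{2121}{23}$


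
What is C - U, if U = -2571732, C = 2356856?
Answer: 4928588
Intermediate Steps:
C - U = 2356856 - 1*(-2571732) = 2356856 + 2571732 = 4928588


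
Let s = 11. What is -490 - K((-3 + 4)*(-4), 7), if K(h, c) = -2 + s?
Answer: -499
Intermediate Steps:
K(h, c) = 9 (K(h, c) = -2 + 11 = 9)
-490 - K((-3 + 4)*(-4), 7) = -490 - 1*9 = -490 - 9 = -499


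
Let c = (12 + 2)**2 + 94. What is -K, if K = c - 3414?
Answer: 3124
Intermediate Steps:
c = 290 (c = 14**2 + 94 = 196 + 94 = 290)
K = -3124 (K = 290 - 3414 = -3124)
-K = -1*(-3124) = 3124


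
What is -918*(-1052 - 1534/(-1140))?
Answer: 91627569/95 ≈ 9.6450e+5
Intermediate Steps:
-918*(-1052 - 1534/(-1140)) = -918*(-1052 - 1534*(-1/1140)) = -918*(-1052 + 767/570) = -918*(-598873/570) = 91627569/95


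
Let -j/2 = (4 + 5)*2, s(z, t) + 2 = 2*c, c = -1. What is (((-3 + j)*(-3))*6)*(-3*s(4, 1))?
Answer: 8424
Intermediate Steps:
s(z, t) = -4 (s(z, t) = -2 + 2*(-1) = -2 - 2 = -4)
j = -36 (j = -2*(4 + 5)*2 = -18*2 = -2*18 = -36)
(((-3 + j)*(-3))*6)*(-3*s(4, 1)) = (((-3 - 36)*(-3))*6)*(-3*(-4)) = (-39*(-3)*6)*12 = (117*6)*12 = 702*12 = 8424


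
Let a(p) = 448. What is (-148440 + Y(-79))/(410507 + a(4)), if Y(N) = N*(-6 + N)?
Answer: -28345/82191 ≈ -0.34487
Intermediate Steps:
(-148440 + Y(-79))/(410507 + a(4)) = (-148440 - 79*(-6 - 79))/(410507 + 448) = (-148440 - 79*(-85))/410955 = (-148440 + 6715)*(1/410955) = -141725*1/410955 = -28345/82191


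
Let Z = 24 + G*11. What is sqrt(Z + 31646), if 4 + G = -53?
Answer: sqrt(31043) ≈ 176.19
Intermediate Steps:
G = -57 (G = -4 - 53 = -57)
Z = -603 (Z = 24 - 57*11 = 24 - 627 = -603)
sqrt(Z + 31646) = sqrt(-603 + 31646) = sqrt(31043)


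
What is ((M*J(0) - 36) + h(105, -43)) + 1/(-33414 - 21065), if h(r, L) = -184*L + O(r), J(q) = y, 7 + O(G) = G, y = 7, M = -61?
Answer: 411153012/54479 ≈ 7547.0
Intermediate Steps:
O(G) = -7 + G
J(q) = 7
h(r, L) = -7 + r - 184*L (h(r, L) = -184*L + (-7 + r) = -7 + r - 184*L)
((M*J(0) - 36) + h(105, -43)) + 1/(-33414 - 21065) = ((-61*7 - 36) + (-7 + 105 - 184*(-43))) + 1/(-33414 - 21065) = ((-427 - 36) + (-7 + 105 + 7912)) + 1/(-54479) = (-463 + 8010) - 1/54479 = 7547 - 1/54479 = 411153012/54479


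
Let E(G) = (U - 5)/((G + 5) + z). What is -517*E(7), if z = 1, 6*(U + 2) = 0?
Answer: 3619/13 ≈ 278.38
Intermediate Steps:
U = -2 (U = -2 + (⅙)*0 = -2 + 0 = -2)
E(G) = -7/(6 + G) (E(G) = (-2 - 5)/((G + 5) + 1) = -7/((5 + G) + 1) = -7/(6 + G))
-517*E(7) = -(-3619)/(6 + 7) = -(-3619)/13 = -517*(-7/13) = 3619/13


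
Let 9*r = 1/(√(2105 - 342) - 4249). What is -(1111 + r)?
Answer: -180504323513/162470142 + √1763/162470142 ≈ -1111.0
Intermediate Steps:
r = 1/(9*(-4249 + √1763)) (r = 1/(9*(√(2105 - 342) - 4249)) = 1/(9*(√1763 - 4249)) = 1/(9*(-4249 + √1763)) ≈ -2.6411e-5)
-(1111 + r) = -(1111 + (-4249/162470142 - √1763/162470142)) = -(180504323513/162470142 - √1763/162470142) = -180504323513/162470142 + √1763/162470142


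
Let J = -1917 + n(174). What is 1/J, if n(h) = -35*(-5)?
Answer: -1/1742 ≈ -0.00057405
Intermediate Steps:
n(h) = 175
J = -1742 (J = -1917 + 175 = -1742)
1/J = 1/(-1742) = -1/1742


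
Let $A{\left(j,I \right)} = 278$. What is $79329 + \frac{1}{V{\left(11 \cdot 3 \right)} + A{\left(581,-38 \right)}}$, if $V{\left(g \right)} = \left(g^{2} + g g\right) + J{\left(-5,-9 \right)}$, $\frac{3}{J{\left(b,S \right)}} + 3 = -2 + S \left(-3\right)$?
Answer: $\frac{4286542537}{54035} \approx 79329.0$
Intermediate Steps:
$J{\left(b,S \right)} = \frac{3}{-5 - 3 S}$ ($J{\left(b,S \right)} = \frac{3}{-3 + \left(-2 + S \left(-3\right)\right)} = \frac{3}{-3 - \left(2 + 3 S\right)} = \frac{3}{-5 - 3 S}$)
$V{\left(g \right)} = \frac{3}{22} + 2 g^{2}$ ($V{\left(g \right)} = \left(g^{2} + g g\right) - \frac{3}{5 + 3 \left(-9\right)} = \left(g^{2} + g^{2}\right) - \frac{3}{5 - 27} = 2 g^{2} - \frac{3}{-22} = 2 g^{2} - - \frac{3}{22} = 2 g^{2} + \frac{3}{22} = \frac{3}{22} + 2 g^{2}$)
$79329 + \frac{1}{V{\left(11 \cdot 3 \right)} + A{\left(581,-38 \right)}} = 79329 + \frac{1}{\left(\frac{3}{22} + 2 \left(11 \cdot 3\right)^{2}\right) + 278} = 79329 + \frac{1}{\left(\frac{3}{22} + 2 \cdot 33^{2}\right) + 278} = 79329 + \frac{1}{\left(\frac{3}{22} + 2 \cdot 1089\right) + 278} = 79329 + \frac{1}{\left(\frac{3}{22} + 2178\right) + 278} = 79329 + \frac{1}{\frac{47919}{22} + 278} = 79329 + \frac{1}{\frac{54035}{22}} = 79329 + \frac{22}{54035} = \frac{4286542537}{54035}$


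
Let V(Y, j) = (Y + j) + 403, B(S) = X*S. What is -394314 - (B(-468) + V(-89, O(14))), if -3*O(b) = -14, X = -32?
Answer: -1228826/3 ≈ -4.0961e+5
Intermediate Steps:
O(b) = 14/3 (O(b) = -⅓*(-14) = 14/3)
B(S) = -32*S
V(Y, j) = 403 + Y + j
-394314 - (B(-468) + V(-89, O(14))) = -394314 - (-32*(-468) + (403 - 89 + 14/3)) = -394314 - (14976 + 956/3) = -394314 - 1*45884/3 = -394314 - 45884/3 = -1228826/3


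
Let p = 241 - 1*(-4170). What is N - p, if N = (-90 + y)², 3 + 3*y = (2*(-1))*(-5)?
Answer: 29470/9 ≈ 3274.4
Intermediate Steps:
y = 7/3 (y = -1 + ((2*(-1))*(-5))/3 = -1 + (-2*(-5))/3 = -1 + (⅓)*10 = -1 + 10/3 = 7/3 ≈ 2.3333)
N = 69169/9 (N = (-90 + 7/3)² = (-263/3)² = 69169/9 ≈ 7685.4)
p = 4411 (p = 241 + 4170 = 4411)
N - p = 69169/9 - 1*4411 = 69169/9 - 4411 = 29470/9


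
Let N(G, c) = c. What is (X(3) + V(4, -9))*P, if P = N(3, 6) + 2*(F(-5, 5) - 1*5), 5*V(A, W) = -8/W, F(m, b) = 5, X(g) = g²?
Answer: 826/15 ≈ 55.067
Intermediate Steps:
V(A, W) = -8/(5*W) (V(A, W) = (-8/W)/5 = -8/(5*W))
P = 6 (P = 6 + 2*(5 - 1*5) = 6 + 2*(5 - 5) = 6 + 2*0 = 6 + 0 = 6)
(X(3) + V(4, -9))*P = (3² - 8/5/(-9))*6 = (9 - 8/5*(-⅑))*6 = (9 + 8/45)*6 = (413/45)*6 = 826/15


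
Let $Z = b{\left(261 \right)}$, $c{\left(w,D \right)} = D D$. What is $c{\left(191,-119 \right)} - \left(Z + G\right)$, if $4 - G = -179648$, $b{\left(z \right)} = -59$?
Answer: $-165432$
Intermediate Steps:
$G = 179652$ ($G = 4 - -179648 = 4 + 179648 = 179652$)
$c{\left(w,D \right)} = D^{2}$
$Z = -59$
$c{\left(191,-119 \right)} - \left(Z + G\right) = \left(-119\right)^{2} - \left(-59 + 179652\right) = 14161 - 179593 = -165432$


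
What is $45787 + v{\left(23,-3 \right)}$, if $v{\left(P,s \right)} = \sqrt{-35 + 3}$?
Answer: $45787 + 4 i \sqrt{2} \approx 45787.0 + 5.6569 i$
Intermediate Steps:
$v{\left(P,s \right)} = 4 i \sqrt{2}$ ($v{\left(P,s \right)} = \sqrt{-32} = 4 i \sqrt{2}$)
$45787 + v{\left(23,-3 \right)} = 45787 + 4 i \sqrt{2}$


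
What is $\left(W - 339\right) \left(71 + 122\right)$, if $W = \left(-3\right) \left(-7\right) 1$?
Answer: $-61374$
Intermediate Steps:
$W = 21$ ($W = 21 \cdot 1 = 21$)
$\left(W - 339\right) \left(71 + 122\right) = \left(21 - 339\right) \left(71 + 122\right) = \left(-318\right) 193 = -61374$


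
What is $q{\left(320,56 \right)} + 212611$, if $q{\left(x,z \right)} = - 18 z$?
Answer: $211603$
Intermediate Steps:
$q{\left(320,56 \right)} + 212611 = \left(-18\right) 56 + 212611 = -1008 + 212611 = 211603$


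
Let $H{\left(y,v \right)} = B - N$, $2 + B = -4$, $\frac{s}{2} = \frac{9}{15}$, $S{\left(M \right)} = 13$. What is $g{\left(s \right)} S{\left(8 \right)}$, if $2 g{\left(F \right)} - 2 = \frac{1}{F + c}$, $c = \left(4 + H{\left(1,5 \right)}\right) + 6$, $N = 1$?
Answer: $\frac{611}{42} \approx 14.548$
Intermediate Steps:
$s = \frac{6}{5}$ ($s = 2 \cdot \frac{9}{15} = 2 \cdot 9 \cdot \frac{1}{15} = 2 \cdot \frac{3}{5} = \frac{6}{5} \approx 1.2$)
$B = -6$ ($B = -2 - 4 = -6$)
$H{\left(y,v \right)} = -7$ ($H{\left(y,v \right)} = -6 - 1 = -7$)
$c = 3$ ($c = \left(4 - 7\right) + 6 = -3 + 6 = 3$)
$g{\left(F \right)} = 1 + \frac{1}{2 \left(3 + F\right)}$ ($g{\left(F \right)} = 1 + \frac{1}{2 \left(F + 3\right)} = 1 + \frac{1}{2 \left(3 + F\right)}$)
$g{\left(s \right)} S{\left(8 \right)} = \frac{\frac{7}{2} + \frac{6}{5}}{3 + \frac{6}{5}} \cdot 13 = \frac{1}{\frac{21}{5}} \cdot \frac{47}{10} \cdot 13 = \frac{5}{21} \cdot \frac{47}{10} \cdot 13 = \frac{47}{42} \cdot 13 = \frac{611}{42}$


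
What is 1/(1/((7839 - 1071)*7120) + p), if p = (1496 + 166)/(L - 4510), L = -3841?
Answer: -402419324160/80088713569 ≈ -5.0247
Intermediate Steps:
p = -1662/8351 (p = (1496 + 166)/(-3841 - 4510) = 1662/(-8351) = 1662*(-1/8351) = -1662/8351 ≈ -0.19902)
1/(1/((7839 - 1071)*7120) + p) = 1/(1/((7839 - 1071)*7120) - 1662/8351) = 1/((1/7120)/6768 - 1662/8351) = 1/((1/6768)*(1/7120) - 1662/8351) = 1/(1/48188160 - 1662/8351) = 1/(-80088713569/402419324160) = -402419324160/80088713569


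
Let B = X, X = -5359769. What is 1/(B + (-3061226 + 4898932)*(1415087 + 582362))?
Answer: 1/3670718652225 ≈ 2.7243e-13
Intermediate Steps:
B = -5359769
1/(B + (-3061226 + 4898932)*(1415087 + 582362)) = 1/(-5359769 + (-3061226 + 4898932)*(1415087 + 582362)) = 1/(-5359769 + 1837706*1997449) = 1/(-5359769 + 3670724011994) = 1/3670718652225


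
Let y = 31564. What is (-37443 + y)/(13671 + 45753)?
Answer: -5879/59424 ≈ -0.098933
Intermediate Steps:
(-37443 + y)/(13671 + 45753) = (-37443 + 31564)/(13671 + 45753) = -5879/59424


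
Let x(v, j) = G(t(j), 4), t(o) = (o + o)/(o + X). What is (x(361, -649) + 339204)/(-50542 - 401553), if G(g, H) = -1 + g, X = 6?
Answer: -218108827/290697085 ≈ -0.75030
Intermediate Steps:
t(o) = 2*o/(6 + o) (t(o) = (o + o)/(o + 6) = (2*o)/(6 + o) = 2*o/(6 + o))
x(v, j) = -1 + 2*j/(6 + j)
(x(361, -649) + 339204)/(-50542 - 401553) = ((-6 - 649)/(6 - 649) + 339204)/(-50542 - 401553) = (-655/(-643) + 339204)/(-452095) = (-1/643*(-655) + 339204)*(-1/452095) = (655/643 + 339204)*(-1/452095) = (218108827/643)*(-1/452095) = -218108827/290697085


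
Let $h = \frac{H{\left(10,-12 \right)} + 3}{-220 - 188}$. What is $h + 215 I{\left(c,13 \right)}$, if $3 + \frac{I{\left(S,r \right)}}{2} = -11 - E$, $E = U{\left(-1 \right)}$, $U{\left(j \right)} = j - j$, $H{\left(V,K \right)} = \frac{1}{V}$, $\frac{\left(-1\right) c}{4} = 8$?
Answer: $- \frac{24561631}{4080} \approx -6020.0$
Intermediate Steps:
$c = -32$ ($c = \left(-4\right) 8 = -32$)
$U{\left(j \right)} = 0$
$h = - \frac{31}{4080}$ ($h = \frac{\frac{1}{10} + 3}{-220 - 188} = \frac{\frac{1}{10} + 3}{-408} = \frac{31}{10} \left(- \frac{1}{408}\right) = - \frac{31}{4080} \approx -0.007598$)
$E = 0$
$I{\left(S,r \right)} = -28$ ($I{\left(S,r \right)} = -6 + 2 \left(-11 - 0\right) = -6 + 2 \left(-11 + 0\right) = -6 + 2 \left(-11\right) = -6 - 22 = -28$)
$h + 215 I{\left(c,13 \right)} = - \frac{31}{4080} + 215 \left(-28\right) = - \frac{31}{4080} - 6020 = - \frac{24561631}{4080}$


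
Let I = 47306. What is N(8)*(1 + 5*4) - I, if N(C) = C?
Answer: -47138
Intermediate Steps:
N(8)*(1 + 5*4) - I = 8*(1 + 5*4) - 1*47306 = 8*(1 + 20) - 47306 = 8*21 - 47306 = 168 - 47306 = -47138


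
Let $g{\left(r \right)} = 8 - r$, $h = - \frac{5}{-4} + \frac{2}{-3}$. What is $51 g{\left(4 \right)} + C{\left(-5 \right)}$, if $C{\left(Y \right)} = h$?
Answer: $\frac{2455}{12} \approx 204.58$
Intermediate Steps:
$h = \frac{7}{12}$ ($h = \left(-5\right) \left(- \frac{1}{4}\right) + 2 \left(- \frac{1}{3}\right) = \frac{5}{4} - \frac{2}{3} = \frac{7}{12} \approx 0.58333$)
$C{\left(Y \right)} = \frac{7}{12}$
$51 g{\left(4 \right)} + C{\left(-5 \right)} = 51 \left(8 - 4\right) + \frac{7}{12} = 51 \cdot 4 + \frac{7}{12} = 204 + \frac{7}{12} = \frac{2455}{12}$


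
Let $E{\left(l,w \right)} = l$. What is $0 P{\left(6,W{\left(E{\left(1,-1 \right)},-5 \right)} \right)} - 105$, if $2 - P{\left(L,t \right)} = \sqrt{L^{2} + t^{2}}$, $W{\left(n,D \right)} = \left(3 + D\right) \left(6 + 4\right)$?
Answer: $-105$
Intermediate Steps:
$W{\left(n,D \right)} = 30 + 10 D$ ($W{\left(n,D \right)} = \left(3 + D\right) 10 = 30 + 10 D$)
$P{\left(L,t \right)} = 2 - \sqrt{L^{2} + t^{2}}$
$0 P{\left(6,W{\left(E{\left(1,-1 \right)},-5 \right)} \right)} - 105 = 0 \left(2 - \sqrt{6^{2} + \left(30 + 10 \left(-5\right)\right)^{2}}\right) - 105 = 0 \left(2 - \sqrt{36 + \left(30 - 50\right)^{2}}\right) - 105 = 0 \left(2 - \sqrt{36 + \left(-20\right)^{2}}\right) - 105 = 0 \left(2 - \sqrt{36 + 400}\right) - 105 = 0 \left(2 - \sqrt{436}\right) - 105 = 0 \left(2 - 2 \sqrt{109}\right) - 105 = 0 - 105 = -105$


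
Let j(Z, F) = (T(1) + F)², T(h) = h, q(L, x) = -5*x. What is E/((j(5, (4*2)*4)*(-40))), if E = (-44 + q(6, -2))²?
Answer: -289/10890 ≈ -0.026538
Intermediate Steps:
j(Z, F) = (1 + F)²
E = 1156 (E = (-44 - 5*(-2))² = (-44 + 10)² = (-34)² = 1156)
E/((j(5, (4*2)*4)*(-40))) = 1156/(((1 + (4*2)*4)²*(-40))) = 1156/(((1 + 8*4)²*(-40))) = 1156/(((1 + 32)²*(-40))) = 1156/((33²*(-40))) = 1156/((1089*(-40))) = 1156/(-43560) = 1156*(-1/43560) = -289/10890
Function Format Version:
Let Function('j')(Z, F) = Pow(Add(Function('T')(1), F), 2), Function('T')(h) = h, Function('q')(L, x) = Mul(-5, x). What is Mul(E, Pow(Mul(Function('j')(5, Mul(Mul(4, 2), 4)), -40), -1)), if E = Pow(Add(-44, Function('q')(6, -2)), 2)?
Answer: Rational(-289, 10890) ≈ -0.026538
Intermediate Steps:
Function('j')(Z, F) = Pow(Add(1, F), 2)
E = 1156 (E = Pow(Add(-44, Mul(-5, -2)), 2) = Pow(Add(-44, 10), 2) = Pow(-34, 2) = 1156)
Mul(E, Pow(Mul(Function('j')(5, Mul(Mul(4, 2), 4)), -40), -1)) = Mul(1156, Pow(Mul(Pow(Add(1, Mul(Mul(4, 2), 4)), 2), -40), -1)) = Mul(1156, Pow(Mul(Pow(Add(1, Mul(8, 4)), 2), -40), -1)) = Mul(1156, Pow(Mul(Pow(Add(1, 32), 2), -40), -1)) = Mul(1156, Pow(Mul(Pow(33, 2), -40), -1)) = Mul(1156, Pow(Mul(1089, -40), -1)) = Mul(1156, Pow(-43560, -1)) = Mul(1156, Rational(-1, 43560)) = Rational(-289, 10890)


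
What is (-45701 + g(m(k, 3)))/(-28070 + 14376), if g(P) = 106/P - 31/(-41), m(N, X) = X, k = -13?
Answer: 2808392/842181 ≈ 3.3347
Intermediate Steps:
g(P) = 31/41 + 106/P (g(P) = 106/P - 31*(-1/41) = 106/P + 31/41 = 31/41 + 106/P)
(-45701 + g(m(k, 3)))/(-28070 + 14376) = (-45701 + (31/41 + 106/3))/(-28070 + 14376) = (-45701 + (31/41 + 106*(⅓)))/(-13694) = (-45701 + (31/41 + 106/3))*(-1/13694) = (-45701 + 4439/123)*(-1/13694) = -5616784/123*(-1/13694) = 2808392/842181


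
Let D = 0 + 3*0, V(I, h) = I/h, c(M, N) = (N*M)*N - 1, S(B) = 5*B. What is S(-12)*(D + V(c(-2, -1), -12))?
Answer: -15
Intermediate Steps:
c(M, N) = -1 + M*N² (c(M, N) = (M*N)*N - 1 = M*N² - 1 = -1 + M*N²)
D = 0 (D = 0 + 0 = 0)
S(-12)*(D + V(c(-2, -1), -12)) = (5*(-12))*(0 + (-1 - 2*(-1)²)/(-12)) = -60*(0 + (-1 - 2*1)*(-1/12)) = -60*(0 + (-1 - 2)*(-1/12)) = -60*(0 - 3*(-1/12)) = -60*(0 + ¼) = -60*¼ = -15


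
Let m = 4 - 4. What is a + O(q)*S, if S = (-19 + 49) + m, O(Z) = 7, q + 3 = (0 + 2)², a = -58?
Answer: 152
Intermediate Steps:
q = 1 (q = -3 + (0 + 2)² = -3 + 2² = -3 + 4 = 1)
m = 0
S = 30 (S = (-19 + 49) + 0 = 30 + 0 = 30)
a + O(q)*S = -58 + 7*30 = -58 + 210 = 152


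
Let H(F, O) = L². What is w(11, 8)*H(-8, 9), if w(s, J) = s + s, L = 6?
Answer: 792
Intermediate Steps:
w(s, J) = 2*s
H(F, O) = 36 (H(F, O) = 6² = 36)
w(11, 8)*H(-8, 9) = (2*11)*36 = 22*36 = 792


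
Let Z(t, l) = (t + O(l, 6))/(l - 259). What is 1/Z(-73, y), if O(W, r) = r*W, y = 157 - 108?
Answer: -210/221 ≈ -0.95023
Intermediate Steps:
y = 49
O(W, r) = W*r
Z(t, l) = (t + 6*l)/(-259 + l) (Z(t, l) = (t + l*6)/(l - 259) = (t + 6*l)/(-259 + l))
1/Z(-73, y) = 1/((-73 + 6*49)/(-259 + 49)) = 1/((-73 + 294)/(-210)) = 1/(-1/210*221) = 1/(-221/210) = -210/221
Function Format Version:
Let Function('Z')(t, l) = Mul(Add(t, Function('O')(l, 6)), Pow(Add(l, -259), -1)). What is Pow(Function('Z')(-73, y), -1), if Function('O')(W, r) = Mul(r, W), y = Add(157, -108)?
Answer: Rational(-210, 221) ≈ -0.95023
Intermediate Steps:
y = 49
Function('O')(W, r) = Mul(W, r)
Function('Z')(t, l) = Mul(Pow(Add(-259, l), -1), Add(t, Mul(6, l))) (Function('Z')(t, l) = Mul(Add(t, Mul(l, 6)), Pow(Add(l, -259), -1)) = Mul(Add(t, Mul(6, l)), Pow(Add(-259, l), -1)) = Mul(Pow(Add(-259, l), -1), Add(t, Mul(6, l))))
Pow(Function('Z')(-73, y), -1) = Pow(Mul(Pow(Add(-259, 49), -1), Add(-73, Mul(6, 49))), -1) = Pow(Mul(Pow(-210, -1), Add(-73, 294)), -1) = Pow(Mul(Rational(-1, 210), 221), -1) = Pow(Rational(-221, 210), -1) = Rational(-210, 221)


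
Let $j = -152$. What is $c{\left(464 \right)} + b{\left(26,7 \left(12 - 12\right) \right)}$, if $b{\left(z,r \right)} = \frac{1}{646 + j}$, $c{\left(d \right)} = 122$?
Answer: $\frac{60269}{494} \approx 122.0$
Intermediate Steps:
$b{\left(z,r \right)} = \frac{1}{494}$ ($b{\left(z,r \right)} = \frac{1}{646 - 152} = \frac{1}{494}$)
$c{\left(464 \right)} + b{\left(26,7 \left(12 - 12\right) \right)} = 122 + \frac{1}{494} = \frac{60269}{494}$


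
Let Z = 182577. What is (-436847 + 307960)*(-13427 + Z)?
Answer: -21801236050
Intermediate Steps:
(-436847 + 307960)*(-13427 + Z) = (-436847 + 307960)*(-13427 + 182577) = -128887*169150 = -21801236050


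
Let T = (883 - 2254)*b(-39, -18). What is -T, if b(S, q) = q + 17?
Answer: -1371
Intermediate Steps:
b(S, q) = 17 + q
T = 1371 (T = (883 - 2254)*(17 - 18) = -1371*(-1) = 1371)
-T = -1*1371 = -1371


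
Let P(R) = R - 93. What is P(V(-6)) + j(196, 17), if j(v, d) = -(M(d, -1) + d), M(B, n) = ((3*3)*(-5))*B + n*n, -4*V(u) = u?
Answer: 1311/2 ≈ 655.50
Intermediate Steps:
V(u) = -u/4
P(R) = -93 + R
M(B, n) = n**2 - 45*B (M(B, n) = (9*(-5))*B + n**2 = -45*B + n**2 = n**2 - 45*B)
j(v, d) = -1 + 44*d (j(v, d) = -(((-1)**2 - 45*d) + d) = -((1 - 45*d) + d) = -(1 - 44*d) = -1 + 44*d)
P(V(-6)) + j(196, 17) = (-93 - 1/4*(-6)) + (-1 + 44*17) = (-93 + 3/2) + (-1 + 748) = -183/2 + 747 = 1311/2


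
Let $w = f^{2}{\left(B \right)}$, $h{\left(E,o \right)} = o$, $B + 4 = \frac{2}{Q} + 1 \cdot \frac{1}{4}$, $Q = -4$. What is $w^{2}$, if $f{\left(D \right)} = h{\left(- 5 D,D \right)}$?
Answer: $\frac{83521}{256} \approx 326.25$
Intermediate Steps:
$B = - \frac{17}{4}$ ($B = -4 + \left(\frac{2}{-4} + 1 \cdot \frac{1}{4}\right) = -4 + \left(2 \left(- \frac{1}{4}\right) + 1 \cdot \frac{1}{4}\right) = -4 + \left(- \frac{1}{2} + \frac{1}{4}\right) = -4 - \frac{1}{4} = - \frac{17}{4} \approx -4.25$)
$f{\left(D \right)} = D$
$w = \frac{289}{16}$ ($w = \left(- \frac{17}{4}\right)^{2} = \frac{289}{16} \approx 18.063$)
$w^{2} = \left(\frac{289}{16}\right)^{2} = \frac{83521}{256}$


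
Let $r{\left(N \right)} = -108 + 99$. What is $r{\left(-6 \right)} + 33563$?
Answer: $33554$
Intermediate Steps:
$r{\left(N \right)} = -9$
$r{\left(-6 \right)} + 33563 = -9 + 33563 = 33554$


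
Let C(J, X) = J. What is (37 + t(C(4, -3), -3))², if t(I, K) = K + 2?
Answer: 1296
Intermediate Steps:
t(I, K) = 2 + K
(37 + t(C(4, -3), -3))² = (37 + (2 - 3))² = (37 - 1)² = 36² = 1296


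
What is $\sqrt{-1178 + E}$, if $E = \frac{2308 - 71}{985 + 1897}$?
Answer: $\frac{i \sqrt{9777931438}}{2882} \approx 34.311 i$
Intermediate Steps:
$E = \frac{2237}{2882} \approx 0.7762$
$\sqrt{-1178 + E} = \sqrt{-1178 + \frac{2237}{2882}} = \sqrt{- \frac{3392759}{2882}} = \frac{i \sqrt{9777931438}}{2882}$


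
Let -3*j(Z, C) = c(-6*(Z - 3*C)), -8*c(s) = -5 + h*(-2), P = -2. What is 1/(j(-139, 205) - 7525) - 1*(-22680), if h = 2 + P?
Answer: 4096121376/180605 ≈ 22680.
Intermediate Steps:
h = 0 (h = 2 - 2 = 0)
c(s) = 5/8 (c(s) = -(-5 + 0*(-2))/8 = -(-5 + 0)/8 = -1/8*(-5) = 5/8)
j(Z, C) = -5/24 (j(Z, C) = -1/3*5/8 = -5/24)
1/(j(-139, 205) - 7525) - 1*(-22680) = 1/(-5/24 - 7525) - 1*(-22680) = 1/(-180605/24) + 22680 = -24/180605 + 22680 = 4096121376/180605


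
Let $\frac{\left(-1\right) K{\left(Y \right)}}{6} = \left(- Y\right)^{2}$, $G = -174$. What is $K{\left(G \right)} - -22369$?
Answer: $-159287$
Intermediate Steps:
$K{\left(Y \right)} = - 6 Y^{2}$ ($K{\left(Y \right)} = - 6 \left(- Y\right)^{2} = - 6 Y^{2}$)
$K{\left(G \right)} - -22369 = - 6 \left(-174\right)^{2} - -22369 = \left(-6\right) 30276 + 22369 = -181656 + 22369 = -159287$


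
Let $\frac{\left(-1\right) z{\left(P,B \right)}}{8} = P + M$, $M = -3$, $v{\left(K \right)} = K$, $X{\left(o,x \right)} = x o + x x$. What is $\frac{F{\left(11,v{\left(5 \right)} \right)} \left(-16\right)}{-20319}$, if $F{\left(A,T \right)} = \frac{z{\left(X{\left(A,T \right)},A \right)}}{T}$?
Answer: $- \frac{9856}{101595} \approx -0.097013$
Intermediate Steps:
$X{\left(o,x \right)} = x^{2} + o x$ ($X{\left(o,x \right)} = o x + x^{2} = x^{2} + o x$)
$z{\left(P,B \right)} = 24 - 8 P$ ($z{\left(P,B \right)} = - 8 \left(P - 3\right) = - 8 \left(-3 + P\right) = 24 - 8 P$)
$F{\left(A,T \right)} = \frac{24 - 8 T \left(A + T\right)}{T}$
$\frac{F{\left(11,v{\left(5 \right)} \right)} \left(-16\right)}{-20319} = \frac{\frac{8 \left(3 - 5 \left(11 + 5\right)\right)}{5} \left(-16\right)}{-20319} = 8 \cdot \frac{1}{5} \left(3 - 5 \cdot 16\right) \left(-16\right) \left(- \frac{1}{20319}\right) = 8 \cdot \frac{1}{5} \left(3 - 80\right) \left(-16\right) \left(- \frac{1}{20319}\right) = 8 \cdot \frac{1}{5} \left(-77\right) \left(-16\right) \left(- \frac{1}{20319}\right) = \left(- \frac{616}{5}\right) \left(-16\right) \left(- \frac{1}{20319}\right) = \frac{9856}{5} \left(- \frac{1}{20319}\right) = - \frac{9856}{101595}$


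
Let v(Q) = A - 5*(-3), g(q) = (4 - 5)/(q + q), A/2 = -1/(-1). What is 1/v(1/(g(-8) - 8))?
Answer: 1/17 ≈ 0.058824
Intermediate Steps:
A = 2 (A = 2*(-1/(-1)) = 2*(-1*(-1)) = 2*1 = 2)
g(q) = -1/(2*q)
v(Q) = 17 (v(Q) = 2 - 5*(-3) = 2 + 15 = 17)
1/v(1/(g(-8) - 8)) = 1/17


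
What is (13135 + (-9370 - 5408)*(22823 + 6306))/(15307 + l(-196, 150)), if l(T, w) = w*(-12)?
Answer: -430455227/13507 ≈ -31869.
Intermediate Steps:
l(T, w) = -12*w
(13135 + (-9370 - 5408)*(22823 + 6306))/(15307 + l(-196, 150)) = (13135 + (-9370 - 5408)*(22823 + 6306))/(15307 - 12*150) = (13135 - 14778*29129)/(15307 - 1800) = (13135 - 430468362)/13507 = -430455227*1/13507 = -430455227/13507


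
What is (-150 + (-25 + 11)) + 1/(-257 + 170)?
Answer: -14269/87 ≈ -164.01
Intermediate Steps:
(-150 + (-25 + 11)) + 1/(-257 + 170) = (-150 - 14) + 1/(-87) = -164 - 1/87 = -14269/87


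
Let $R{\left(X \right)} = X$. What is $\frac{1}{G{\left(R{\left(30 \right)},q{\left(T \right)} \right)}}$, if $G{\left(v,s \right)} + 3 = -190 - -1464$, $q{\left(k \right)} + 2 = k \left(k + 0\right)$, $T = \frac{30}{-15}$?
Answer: $\frac{1}{1271} \approx 0.00078678$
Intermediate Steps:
$T = -2$ ($T = 30 \left(- \frac{1}{15}\right) = -2$)
$q{\left(k \right)} = -2 + k^{2}$ ($q{\left(k \right)} = -2 + k \left(k + 0\right) = -2 + k k = -2 + k^{2}$)
$G{\left(v,s \right)} = 1271$ ($G{\left(v,s \right)} = -3 - -1274 = -3 + \left(-190 + 1464\right) = -3 + 1274 = 1271$)
$\frac{1}{G{\left(R{\left(30 \right)},q{\left(T \right)} \right)}} = \frac{1}{1271}$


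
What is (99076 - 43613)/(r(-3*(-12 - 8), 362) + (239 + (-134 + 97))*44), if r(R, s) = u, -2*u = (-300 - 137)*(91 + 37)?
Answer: 55463/36856 ≈ 1.5049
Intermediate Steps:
u = 27968 (u = -(-300 - 137)*(91 + 37)/2 = -(-437)*128/2 = -½*(-55936) = 27968)
r(R, s) = 27968
(99076 - 43613)/(r(-3*(-12 - 8), 362) + (239 + (-134 + 97))*44) = (99076 - 43613)/(27968 + (239 + (-134 + 97))*44) = 55463/(27968 + (239 - 37)*44) = 55463/(27968 + 202*44) = 55463/(27968 + 8888) = 55463/36856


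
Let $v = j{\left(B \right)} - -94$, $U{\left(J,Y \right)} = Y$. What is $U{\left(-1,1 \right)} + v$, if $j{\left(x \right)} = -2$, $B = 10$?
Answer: $93$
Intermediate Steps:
$v = 92$ ($v = -2 - -94 = -2 + 94 = 92$)
$U{\left(-1,1 \right)} + v = 1 + 92 = 93$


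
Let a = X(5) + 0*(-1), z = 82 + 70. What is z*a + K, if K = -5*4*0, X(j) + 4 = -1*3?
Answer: -1064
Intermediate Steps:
X(j) = -7 (X(j) = -4 - 1*3 = -4 - 3 = -7)
K = 0 (K = -20*0 = 0)
z = 152
a = -7 (a = -7 + 0*(-1) = -7 + 0 = -7)
z*a + K = 152*(-7) + 0 = -1064 + 0 = -1064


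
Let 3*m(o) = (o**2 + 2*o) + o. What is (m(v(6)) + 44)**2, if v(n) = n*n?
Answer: 262144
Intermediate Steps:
v(n) = n**2
m(o) = o + o**2/3 (m(o) = ((o**2 + 2*o) + o)/3 = (o**2 + 3*o)/3 = o + o**2/3)
(m(v(6)) + 44)**2 = ((1/3)*6**2*(3 + 6**2) + 44)**2 = ((1/3)*36*(3 + 36) + 44)**2 = ((1/3)*36*39 + 44)**2 = (468 + 44)**2 = 512**2 = 262144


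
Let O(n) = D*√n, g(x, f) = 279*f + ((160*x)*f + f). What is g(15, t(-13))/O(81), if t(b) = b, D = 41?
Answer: -34840/369 ≈ -94.417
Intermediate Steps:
g(x, f) = 280*f + 160*f*x (g(x, f) = 279*f + (160*f*x + f) = 279*f + (f + 160*f*x) = 280*f + 160*f*x)
O(n) = 41*√n
g(15, t(-13))/O(81) = (40*(-13)*(7 + 4*15))/((41*√81)) = (40*(-13)*(7 + 60))/((41*9)) = (40*(-13)*67)/369 = -34840*1/369 = -34840/369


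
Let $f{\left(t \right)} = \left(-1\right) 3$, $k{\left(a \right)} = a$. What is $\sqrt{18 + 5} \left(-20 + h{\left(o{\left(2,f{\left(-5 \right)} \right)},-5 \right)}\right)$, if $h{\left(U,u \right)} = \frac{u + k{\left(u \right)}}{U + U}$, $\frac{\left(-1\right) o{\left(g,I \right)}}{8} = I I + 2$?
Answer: $- \frac{1755 \sqrt{23}}{88} \approx -95.644$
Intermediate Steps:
$f{\left(t \right)} = -3$
$o{\left(g,I \right)} = -16 - 8 I^{2}$ ($o{\left(g,I \right)} = - 8 \left(I I + 2\right) = - 8 \left(I^{2} + 2\right) = - 8 \left(2 + I^{2}\right) = -16 - 8 I^{2}$)
$h{\left(U,u \right)} = \frac{u}{U}$ ($h{\left(U,u \right)} = \frac{u + u}{U + U} = \frac{2 u}{2 U} = 2 u \frac{1}{2 U} = \frac{u}{U}$)
$\sqrt{18 + 5} \left(-20 + h{\left(o{\left(2,f{\left(-5 \right)} \right)},-5 \right)}\right) = \sqrt{18 + 5} \left(-20 - \frac{5}{-16 - 8 \left(-3\right)^{2}}\right) = \sqrt{23} \left(-20 - \frac{5}{-16 - 72}\right) = \sqrt{23} \left(-20 - \frac{5}{-88}\right) = \sqrt{23} \left(-20 - - \frac{5}{88}\right) = \sqrt{23} \left(-20 + \frac{5}{88}\right) = \sqrt{23} \left(- \frac{1755}{88}\right) = - \frac{1755 \sqrt{23}}{88}$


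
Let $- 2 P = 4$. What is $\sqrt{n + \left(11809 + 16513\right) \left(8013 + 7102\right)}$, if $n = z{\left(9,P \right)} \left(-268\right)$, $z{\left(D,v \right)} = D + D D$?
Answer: $11 \sqrt{3537710} \approx 20690.0$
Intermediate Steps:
$P = -2$ ($P = \left(- \frac{1}{2}\right) 4 = -2$)
$z{\left(D,v \right)} = D + D^{2}$
$n = -24120$ ($n = 9 \left(1 + 9\right) \left(-268\right) = 9 \cdot 10 \left(-268\right) = 90 \left(-268\right) = -24120$)
$\sqrt{n + \left(11809 + 16513\right) \left(8013 + 7102\right)} = \sqrt{-24120 + \left(11809 + 16513\right) \left(8013 + 7102\right)} = \sqrt{-24120 + 28322 \cdot 15115} = \sqrt{-24120 + 428087030} = \sqrt{428062910} = 11 \sqrt{3537710}$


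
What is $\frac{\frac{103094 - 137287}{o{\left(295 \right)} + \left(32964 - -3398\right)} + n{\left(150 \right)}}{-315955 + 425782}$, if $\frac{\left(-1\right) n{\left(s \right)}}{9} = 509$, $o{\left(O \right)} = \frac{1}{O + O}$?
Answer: $- \frac{3170936401}{76005885177} \approx -0.04172$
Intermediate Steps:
$o{\left(O \right)} = \frac{1}{2 O}$
$n{\left(s \right)} = -4581$ ($n{\left(s \right)} = \left(-9\right) 509 = -4581$)
$\frac{\frac{103094 - 137287}{o{\left(295 \right)} + \left(32964 - -3398\right)} + n{\left(150 \right)}}{-315955 + 425782} = \frac{\frac{103094 - 137287}{\frac{1}{2 \cdot 295} + \left(32964 - -3398\right)} - 4581}{-315955 + 425782} = \frac{- \frac{34193}{\frac{1}{2} \cdot \frac{1}{295} + \left(32964 + 3398\right)} - 4581}{109827} = \left(- \frac{34193}{\frac{1}{590} + 36362} - 4581\right) \frac{1}{109827} = \left(- \frac{34193}{\frac{21453581}{590}} - 4581\right) \frac{1}{109827} = \left(\left(-34193\right) \frac{590}{21453581} - 4581\right) \frac{1}{109827} = \left(- \frac{650770}{692051} - 4581\right) \frac{1}{109827} = \left(- \frac{3170936401}{692051}\right) \frac{1}{109827} = - \frac{3170936401}{76005885177}$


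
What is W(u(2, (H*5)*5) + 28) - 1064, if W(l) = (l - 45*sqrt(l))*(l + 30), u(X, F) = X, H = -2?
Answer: 736 - 2700*sqrt(30) ≈ -14053.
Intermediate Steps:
W(l) = (30 + l)*(l - 45*sqrt(l)) (W(l) = (l - 45*sqrt(l))*(30 + l) = (30 + l)*(l - 45*sqrt(l)))
W(u(2, (H*5)*5) + 28) - 1064 = ((2 + 28)**2 - 1350*sqrt(2 + 28) - 45*(2 + 28)**(3/2) + 30*(2 + 28)) - 1064 = (30**2 - 1350*sqrt(30) - 1350*sqrt(30) + 30*30) - 1064 = (900 - 1350*sqrt(30) - 1350*sqrt(30) + 900) - 1064 = (1800 - 2700*sqrt(30)) - 1064 = 736 - 2700*sqrt(30)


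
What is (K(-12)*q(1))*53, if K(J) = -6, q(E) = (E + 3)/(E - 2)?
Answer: 1272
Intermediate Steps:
q(E) = (3 + E)/(-2 + E)
(K(-12)*q(1))*53 = -6*(3 + 1)/(-2 + 1)*53 = -6*4/(-1)*53 = -(-6)*4*53 = -6*(-4)*53 = 24*53 = 1272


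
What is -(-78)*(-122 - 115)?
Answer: -18486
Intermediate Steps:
-(-78)*(-122 - 115) = -(-78)*(-237) = -1*18486 = -18486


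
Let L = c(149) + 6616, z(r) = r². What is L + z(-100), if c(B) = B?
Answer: 16765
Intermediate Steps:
L = 6765 (L = 149 + 6616 = 6765)
L + z(-100) = 6765 + (-100)² = 6765 + 10000 = 16765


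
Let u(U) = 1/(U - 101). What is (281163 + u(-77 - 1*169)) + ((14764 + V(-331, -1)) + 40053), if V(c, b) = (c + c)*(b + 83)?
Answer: 97748511/347 ≈ 2.8170e+5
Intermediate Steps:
V(c, b) = 2*c*(83 + b) (V(c, b) = (2*c)*(83 + b) = 2*c*(83 + b))
u(U) = 1/(-101 + U)
(281163 + u(-77 - 1*169)) + ((14764 + V(-331, -1)) + 40053) = (281163 + 1/(-101 + (-77 - 1*169))) + ((14764 + 2*(-331)*(83 - 1)) + 40053) = (281163 + 1/(-101 + (-77 - 169))) + ((14764 + 2*(-331)*82) + 40053) = (281163 + 1/(-101 - 246)) + ((14764 - 54284) + 40053) = (281163 + 1/(-347)) + (-39520 + 40053) = (281163 - 1/347) + 533 = 97563560/347 + 533 = 97748511/347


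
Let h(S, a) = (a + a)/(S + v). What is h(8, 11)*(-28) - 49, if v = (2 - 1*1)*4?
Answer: -301/3 ≈ -100.33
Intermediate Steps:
v = 4 (v = (2 - 1)*4 = 1*4 = 4)
h(S, a) = 2*a/(4 + S) (h(S, a) = (a + a)/(S + 4) = (2*a)/(4 + S) = 2*a/(4 + S))
h(8, 11)*(-28) - 49 = (2*11/(4 + 8))*(-28) - 49 = (2*11/12)*(-28) - 49 = (2*11*(1/12))*(-28) - 49 = (11/6)*(-28) - 49 = -154/3 - 49 = -301/3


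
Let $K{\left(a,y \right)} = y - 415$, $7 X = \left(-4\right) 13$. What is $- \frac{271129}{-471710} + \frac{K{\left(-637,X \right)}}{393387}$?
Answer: $\frac{745215520991}{1298952072390} \approx 0.5737$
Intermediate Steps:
$X = - \frac{52}{7}$ ($X = \frac{\left(-4\right) 13}{7} = \frac{1}{7} \left(-52\right) = - \frac{52}{7} \approx -7.4286$)
$K{\left(a,y \right)} = -415 + y$
$- \frac{271129}{-471710} + \frac{K{\left(-637,X \right)}}{393387} = - \frac{271129}{-471710} + \frac{-415 - \frac{52}{7}}{393387} = \left(-271129\right) \left(- \frac{1}{471710}\right) - \frac{2957}{2753709} = \frac{271129}{471710} - \frac{2957}{2753709} = \frac{745215520991}{1298952072390}$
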